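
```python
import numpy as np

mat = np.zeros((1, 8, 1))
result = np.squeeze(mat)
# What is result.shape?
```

(8,)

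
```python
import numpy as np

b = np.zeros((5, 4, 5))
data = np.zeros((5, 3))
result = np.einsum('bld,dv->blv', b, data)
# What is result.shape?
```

(5, 4, 3)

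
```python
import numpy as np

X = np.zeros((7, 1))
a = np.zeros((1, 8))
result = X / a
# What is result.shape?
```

(7, 8)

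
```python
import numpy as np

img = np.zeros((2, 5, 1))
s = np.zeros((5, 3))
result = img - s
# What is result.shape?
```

(2, 5, 3)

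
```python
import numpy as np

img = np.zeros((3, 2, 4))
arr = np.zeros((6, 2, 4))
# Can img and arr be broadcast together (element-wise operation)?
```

No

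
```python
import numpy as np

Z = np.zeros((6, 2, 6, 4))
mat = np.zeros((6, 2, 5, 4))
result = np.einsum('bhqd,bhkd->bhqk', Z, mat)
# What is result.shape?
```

(6, 2, 6, 5)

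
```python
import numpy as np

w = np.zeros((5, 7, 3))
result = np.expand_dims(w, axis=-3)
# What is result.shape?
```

(5, 1, 7, 3)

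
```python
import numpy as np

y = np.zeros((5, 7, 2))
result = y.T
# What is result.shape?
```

(2, 7, 5)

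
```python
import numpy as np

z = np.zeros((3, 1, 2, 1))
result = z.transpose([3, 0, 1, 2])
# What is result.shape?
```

(1, 3, 1, 2)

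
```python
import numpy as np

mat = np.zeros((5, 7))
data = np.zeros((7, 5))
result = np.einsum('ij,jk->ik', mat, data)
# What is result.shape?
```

(5, 5)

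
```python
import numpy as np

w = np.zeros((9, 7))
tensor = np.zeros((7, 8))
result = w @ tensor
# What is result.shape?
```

(9, 8)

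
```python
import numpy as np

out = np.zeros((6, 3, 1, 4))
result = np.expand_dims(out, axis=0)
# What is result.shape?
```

(1, 6, 3, 1, 4)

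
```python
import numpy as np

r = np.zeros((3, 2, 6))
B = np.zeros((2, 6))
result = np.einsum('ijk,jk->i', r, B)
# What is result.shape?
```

(3,)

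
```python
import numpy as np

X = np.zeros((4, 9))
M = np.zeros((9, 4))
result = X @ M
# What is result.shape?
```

(4, 4)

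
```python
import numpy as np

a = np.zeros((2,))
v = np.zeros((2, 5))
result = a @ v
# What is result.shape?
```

(5,)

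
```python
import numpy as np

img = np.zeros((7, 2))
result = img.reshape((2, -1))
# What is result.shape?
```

(2, 7)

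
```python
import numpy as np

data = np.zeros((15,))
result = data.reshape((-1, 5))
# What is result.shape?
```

(3, 5)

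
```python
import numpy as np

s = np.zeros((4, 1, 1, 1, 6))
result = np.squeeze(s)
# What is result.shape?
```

(4, 6)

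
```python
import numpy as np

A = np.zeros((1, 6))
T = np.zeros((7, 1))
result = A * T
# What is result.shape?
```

(7, 6)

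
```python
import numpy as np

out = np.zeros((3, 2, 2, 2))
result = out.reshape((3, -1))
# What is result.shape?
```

(3, 8)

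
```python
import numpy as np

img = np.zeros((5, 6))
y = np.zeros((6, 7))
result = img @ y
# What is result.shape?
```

(5, 7)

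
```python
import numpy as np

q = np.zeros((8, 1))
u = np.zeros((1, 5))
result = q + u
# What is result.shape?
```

(8, 5)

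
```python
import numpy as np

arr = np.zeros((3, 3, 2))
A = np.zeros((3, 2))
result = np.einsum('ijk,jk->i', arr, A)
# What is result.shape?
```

(3,)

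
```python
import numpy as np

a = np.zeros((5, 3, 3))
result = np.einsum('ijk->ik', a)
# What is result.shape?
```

(5, 3)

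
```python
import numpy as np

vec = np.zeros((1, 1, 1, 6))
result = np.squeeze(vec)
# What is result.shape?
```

(6,)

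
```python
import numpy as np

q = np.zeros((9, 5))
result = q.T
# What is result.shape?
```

(5, 9)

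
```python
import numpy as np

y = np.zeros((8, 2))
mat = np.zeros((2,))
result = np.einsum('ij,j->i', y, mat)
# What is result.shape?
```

(8,)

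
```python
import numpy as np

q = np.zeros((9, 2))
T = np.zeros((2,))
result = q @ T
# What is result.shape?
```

(9,)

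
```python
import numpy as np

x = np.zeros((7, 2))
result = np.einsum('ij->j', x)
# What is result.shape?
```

(2,)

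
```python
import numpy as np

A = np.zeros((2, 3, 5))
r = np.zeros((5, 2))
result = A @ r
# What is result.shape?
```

(2, 3, 2)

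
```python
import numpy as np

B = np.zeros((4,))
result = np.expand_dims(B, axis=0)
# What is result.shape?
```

(1, 4)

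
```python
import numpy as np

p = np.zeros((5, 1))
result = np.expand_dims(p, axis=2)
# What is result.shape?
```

(5, 1, 1)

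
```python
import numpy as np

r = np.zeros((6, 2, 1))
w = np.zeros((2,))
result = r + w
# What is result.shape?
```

(6, 2, 2)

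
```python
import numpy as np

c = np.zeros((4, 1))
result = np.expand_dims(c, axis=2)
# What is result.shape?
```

(4, 1, 1)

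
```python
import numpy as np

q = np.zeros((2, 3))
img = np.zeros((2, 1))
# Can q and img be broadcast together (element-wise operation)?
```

Yes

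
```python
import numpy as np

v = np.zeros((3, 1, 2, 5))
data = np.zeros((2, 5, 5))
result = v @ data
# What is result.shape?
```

(3, 2, 2, 5)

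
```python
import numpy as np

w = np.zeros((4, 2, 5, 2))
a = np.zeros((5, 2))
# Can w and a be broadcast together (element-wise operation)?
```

Yes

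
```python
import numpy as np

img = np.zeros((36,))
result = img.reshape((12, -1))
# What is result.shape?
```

(12, 3)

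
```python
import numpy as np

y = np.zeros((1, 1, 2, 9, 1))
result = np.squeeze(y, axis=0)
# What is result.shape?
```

(1, 2, 9, 1)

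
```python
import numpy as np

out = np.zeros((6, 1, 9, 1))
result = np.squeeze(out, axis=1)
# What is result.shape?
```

(6, 9, 1)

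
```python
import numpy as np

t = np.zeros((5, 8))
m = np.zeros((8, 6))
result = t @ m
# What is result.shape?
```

(5, 6)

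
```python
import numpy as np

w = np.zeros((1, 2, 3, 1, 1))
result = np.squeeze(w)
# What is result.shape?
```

(2, 3)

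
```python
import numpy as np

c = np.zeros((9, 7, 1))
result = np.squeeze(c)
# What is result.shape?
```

(9, 7)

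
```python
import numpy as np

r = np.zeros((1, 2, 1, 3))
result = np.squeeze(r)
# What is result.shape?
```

(2, 3)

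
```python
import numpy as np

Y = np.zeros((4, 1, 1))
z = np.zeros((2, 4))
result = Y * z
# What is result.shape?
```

(4, 2, 4)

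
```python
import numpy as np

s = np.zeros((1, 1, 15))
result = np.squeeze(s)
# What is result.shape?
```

(15,)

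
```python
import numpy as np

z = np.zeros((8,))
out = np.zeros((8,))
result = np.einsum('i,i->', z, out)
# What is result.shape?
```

()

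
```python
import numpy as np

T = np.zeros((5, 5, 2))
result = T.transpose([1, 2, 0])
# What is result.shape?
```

(5, 2, 5)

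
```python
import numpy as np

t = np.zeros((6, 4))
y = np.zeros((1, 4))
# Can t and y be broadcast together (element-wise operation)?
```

Yes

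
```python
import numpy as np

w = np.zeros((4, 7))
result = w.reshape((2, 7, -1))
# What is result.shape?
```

(2, 7, 2)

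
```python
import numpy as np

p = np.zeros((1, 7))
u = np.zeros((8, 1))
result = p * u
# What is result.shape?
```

(8, 7)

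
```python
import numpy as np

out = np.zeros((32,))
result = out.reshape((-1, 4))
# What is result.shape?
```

(8, 4)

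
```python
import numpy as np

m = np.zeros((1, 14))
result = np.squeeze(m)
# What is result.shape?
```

(14,)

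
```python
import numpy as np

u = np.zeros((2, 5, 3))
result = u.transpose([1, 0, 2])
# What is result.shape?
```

(5, 2, 3)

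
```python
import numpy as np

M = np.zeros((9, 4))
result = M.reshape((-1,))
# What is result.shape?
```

(36,)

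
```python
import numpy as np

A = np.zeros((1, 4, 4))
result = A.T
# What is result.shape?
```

(4, 4, 1)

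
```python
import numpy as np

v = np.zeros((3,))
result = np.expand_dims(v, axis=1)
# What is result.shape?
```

(3, 1)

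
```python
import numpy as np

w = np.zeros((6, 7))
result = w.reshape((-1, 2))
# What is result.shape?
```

(21, 2)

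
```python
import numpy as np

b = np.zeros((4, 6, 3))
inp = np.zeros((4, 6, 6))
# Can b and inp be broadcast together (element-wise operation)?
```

No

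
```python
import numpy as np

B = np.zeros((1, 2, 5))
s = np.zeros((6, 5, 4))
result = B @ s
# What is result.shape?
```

(6, 2, 4)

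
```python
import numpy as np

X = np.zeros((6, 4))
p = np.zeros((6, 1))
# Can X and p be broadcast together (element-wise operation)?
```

Yes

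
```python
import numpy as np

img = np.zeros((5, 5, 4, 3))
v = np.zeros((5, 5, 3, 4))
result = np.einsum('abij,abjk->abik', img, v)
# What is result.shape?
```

(5, 5, 4, 4)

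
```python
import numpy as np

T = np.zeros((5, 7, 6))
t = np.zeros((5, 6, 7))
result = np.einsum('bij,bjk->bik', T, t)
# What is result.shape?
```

(5, 7, 7)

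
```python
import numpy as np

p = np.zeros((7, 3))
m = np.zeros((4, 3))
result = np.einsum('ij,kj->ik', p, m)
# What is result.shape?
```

(7, 4)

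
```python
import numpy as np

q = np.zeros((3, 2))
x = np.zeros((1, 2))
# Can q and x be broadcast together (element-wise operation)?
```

Yes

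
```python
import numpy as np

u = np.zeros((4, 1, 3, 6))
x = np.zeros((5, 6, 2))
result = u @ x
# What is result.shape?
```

(4, 5, 3, 2)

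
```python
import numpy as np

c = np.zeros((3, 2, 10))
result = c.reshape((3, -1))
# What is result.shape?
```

(3, 20)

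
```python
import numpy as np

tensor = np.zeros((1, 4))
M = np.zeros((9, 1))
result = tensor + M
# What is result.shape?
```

(9, 4)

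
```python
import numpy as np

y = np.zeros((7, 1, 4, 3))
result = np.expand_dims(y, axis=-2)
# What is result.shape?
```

(7, 1, 4, 1, 3)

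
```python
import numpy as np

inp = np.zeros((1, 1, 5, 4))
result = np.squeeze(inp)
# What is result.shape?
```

(5, 4)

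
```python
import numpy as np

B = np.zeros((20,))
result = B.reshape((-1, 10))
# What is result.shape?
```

(2, 10)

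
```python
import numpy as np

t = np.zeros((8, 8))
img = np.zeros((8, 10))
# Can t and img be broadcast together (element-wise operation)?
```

No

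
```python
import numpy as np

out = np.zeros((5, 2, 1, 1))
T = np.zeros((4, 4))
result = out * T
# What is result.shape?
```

(5, 2, 4, 4)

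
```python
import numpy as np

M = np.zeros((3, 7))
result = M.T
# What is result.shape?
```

(7, 3)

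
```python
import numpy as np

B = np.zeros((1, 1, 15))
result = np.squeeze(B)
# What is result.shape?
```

(15,)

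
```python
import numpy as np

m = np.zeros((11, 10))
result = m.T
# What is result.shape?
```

(10, 11)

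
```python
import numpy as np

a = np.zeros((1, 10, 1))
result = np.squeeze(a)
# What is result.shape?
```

(10,)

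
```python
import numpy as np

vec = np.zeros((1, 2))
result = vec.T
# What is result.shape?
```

(2, 1)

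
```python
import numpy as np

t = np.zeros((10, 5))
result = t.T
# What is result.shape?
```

(5, 10)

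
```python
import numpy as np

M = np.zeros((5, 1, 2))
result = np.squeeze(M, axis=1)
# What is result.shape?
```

(5, 2)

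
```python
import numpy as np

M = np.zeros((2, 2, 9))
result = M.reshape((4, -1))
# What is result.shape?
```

(4, 9)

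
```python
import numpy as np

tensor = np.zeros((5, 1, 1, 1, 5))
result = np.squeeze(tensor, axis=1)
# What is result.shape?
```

(5, 1, 1, 5)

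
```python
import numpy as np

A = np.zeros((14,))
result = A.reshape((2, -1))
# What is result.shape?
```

(2, 7)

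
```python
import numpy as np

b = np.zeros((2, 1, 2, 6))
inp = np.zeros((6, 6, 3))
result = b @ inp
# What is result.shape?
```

(2, 6, 2, 3)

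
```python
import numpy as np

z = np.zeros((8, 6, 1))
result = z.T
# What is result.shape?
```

(1, 6, 8)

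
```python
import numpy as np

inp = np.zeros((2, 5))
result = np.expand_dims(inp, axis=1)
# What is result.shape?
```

(2, 1, 5)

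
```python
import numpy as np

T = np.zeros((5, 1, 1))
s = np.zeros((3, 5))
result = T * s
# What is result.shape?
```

(5, 3, 5)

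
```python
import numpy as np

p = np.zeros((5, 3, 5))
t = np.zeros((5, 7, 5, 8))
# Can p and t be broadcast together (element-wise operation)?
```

No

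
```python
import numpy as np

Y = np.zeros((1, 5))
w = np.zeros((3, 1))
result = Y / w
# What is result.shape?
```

(3, 5)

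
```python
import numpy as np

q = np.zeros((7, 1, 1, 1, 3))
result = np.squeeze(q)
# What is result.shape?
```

(7, 3)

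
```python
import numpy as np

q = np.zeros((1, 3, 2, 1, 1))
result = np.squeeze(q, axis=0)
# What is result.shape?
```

(3, 2, 1, 1)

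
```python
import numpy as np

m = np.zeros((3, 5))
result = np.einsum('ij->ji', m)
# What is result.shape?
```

(5, 3)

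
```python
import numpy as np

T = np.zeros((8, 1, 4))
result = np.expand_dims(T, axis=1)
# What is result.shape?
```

(8, 1, 1, 4)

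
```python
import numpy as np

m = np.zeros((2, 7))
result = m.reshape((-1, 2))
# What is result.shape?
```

(7, 2)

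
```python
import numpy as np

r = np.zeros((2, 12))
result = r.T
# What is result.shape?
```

(12, 2)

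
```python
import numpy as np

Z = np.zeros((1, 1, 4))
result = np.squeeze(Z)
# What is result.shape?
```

(4,)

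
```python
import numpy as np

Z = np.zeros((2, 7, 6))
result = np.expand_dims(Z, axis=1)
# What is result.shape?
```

(2, 1, 7, 6)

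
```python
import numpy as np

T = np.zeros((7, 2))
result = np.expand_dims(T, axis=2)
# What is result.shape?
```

(7, 2, 1)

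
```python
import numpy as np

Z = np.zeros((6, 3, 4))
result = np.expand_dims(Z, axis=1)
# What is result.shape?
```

(6, 1, 3, 4)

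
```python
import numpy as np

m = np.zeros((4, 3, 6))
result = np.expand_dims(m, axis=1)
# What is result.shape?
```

(4, 1, 3, 6)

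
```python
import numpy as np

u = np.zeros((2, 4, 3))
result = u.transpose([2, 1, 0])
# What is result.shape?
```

(3, 4, 2)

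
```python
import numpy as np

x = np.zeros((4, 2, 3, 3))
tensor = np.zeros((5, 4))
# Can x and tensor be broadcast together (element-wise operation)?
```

No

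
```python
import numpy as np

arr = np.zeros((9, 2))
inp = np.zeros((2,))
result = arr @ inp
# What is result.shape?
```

(9,)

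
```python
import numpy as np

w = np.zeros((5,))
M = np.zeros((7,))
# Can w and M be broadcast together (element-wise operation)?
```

No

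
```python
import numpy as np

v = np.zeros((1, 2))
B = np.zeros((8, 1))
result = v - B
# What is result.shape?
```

(8, 2)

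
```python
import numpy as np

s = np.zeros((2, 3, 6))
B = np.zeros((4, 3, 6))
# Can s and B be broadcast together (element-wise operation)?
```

No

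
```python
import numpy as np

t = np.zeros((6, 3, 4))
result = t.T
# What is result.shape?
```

(4, 3, 6)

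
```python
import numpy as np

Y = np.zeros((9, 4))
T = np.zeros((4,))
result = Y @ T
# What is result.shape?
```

(9,)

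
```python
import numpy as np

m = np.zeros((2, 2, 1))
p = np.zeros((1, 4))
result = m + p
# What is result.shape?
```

(2, 2, 4)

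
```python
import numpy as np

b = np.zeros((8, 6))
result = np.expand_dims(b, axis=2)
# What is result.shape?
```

(8, 6, 1)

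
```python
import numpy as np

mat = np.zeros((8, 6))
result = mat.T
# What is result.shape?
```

(6, 8)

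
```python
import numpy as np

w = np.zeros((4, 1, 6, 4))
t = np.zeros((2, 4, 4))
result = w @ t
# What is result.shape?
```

(4, 2, 6, 4)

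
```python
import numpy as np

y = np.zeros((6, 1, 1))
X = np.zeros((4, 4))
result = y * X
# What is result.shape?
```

(6, 4, 4)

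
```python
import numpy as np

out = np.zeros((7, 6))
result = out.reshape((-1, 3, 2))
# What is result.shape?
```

(7, 3, 2)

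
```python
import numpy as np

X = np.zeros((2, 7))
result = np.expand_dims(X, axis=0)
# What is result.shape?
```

(1, 2, 7)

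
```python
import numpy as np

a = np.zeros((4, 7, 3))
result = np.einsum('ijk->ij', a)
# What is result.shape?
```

(4, 7)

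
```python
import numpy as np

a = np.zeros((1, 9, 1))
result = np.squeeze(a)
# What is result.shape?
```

(9,)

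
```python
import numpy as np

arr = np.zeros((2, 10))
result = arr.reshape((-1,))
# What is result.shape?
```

(20,)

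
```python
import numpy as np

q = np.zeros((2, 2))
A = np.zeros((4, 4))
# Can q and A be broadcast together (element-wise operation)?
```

No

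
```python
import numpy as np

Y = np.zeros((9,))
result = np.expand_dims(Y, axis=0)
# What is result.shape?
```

(1, 9)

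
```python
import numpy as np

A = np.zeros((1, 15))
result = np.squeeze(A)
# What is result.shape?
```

(15,)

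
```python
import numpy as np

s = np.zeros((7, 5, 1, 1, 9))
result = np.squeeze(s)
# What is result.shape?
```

(7, 5, 9)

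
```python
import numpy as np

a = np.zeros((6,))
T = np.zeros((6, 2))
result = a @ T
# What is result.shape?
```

(2,)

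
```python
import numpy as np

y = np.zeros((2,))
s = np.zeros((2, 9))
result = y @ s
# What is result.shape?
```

(9,)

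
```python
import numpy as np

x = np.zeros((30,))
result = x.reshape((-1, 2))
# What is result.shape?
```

(15, 2)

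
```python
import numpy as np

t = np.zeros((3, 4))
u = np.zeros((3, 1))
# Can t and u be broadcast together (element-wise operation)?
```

Yes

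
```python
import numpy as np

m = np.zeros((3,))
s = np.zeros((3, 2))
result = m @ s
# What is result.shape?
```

(2,)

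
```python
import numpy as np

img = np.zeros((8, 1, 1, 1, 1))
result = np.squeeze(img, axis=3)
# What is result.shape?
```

(8, 1, 1, 1)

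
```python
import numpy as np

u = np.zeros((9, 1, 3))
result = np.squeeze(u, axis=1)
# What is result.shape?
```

(9, 3)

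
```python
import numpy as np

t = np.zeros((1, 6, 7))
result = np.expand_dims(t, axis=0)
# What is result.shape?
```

(1, 1, 6, 7)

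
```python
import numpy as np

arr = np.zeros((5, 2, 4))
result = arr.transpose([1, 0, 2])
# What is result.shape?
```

(2, 5, 4)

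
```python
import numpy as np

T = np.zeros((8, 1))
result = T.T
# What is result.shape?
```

(1, 8)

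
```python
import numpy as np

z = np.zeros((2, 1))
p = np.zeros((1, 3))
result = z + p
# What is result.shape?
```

(2, 3)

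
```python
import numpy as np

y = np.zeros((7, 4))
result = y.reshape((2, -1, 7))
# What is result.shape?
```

(2, 2, 7)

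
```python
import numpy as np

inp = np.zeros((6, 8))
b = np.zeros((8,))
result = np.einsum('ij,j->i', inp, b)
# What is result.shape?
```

(6,)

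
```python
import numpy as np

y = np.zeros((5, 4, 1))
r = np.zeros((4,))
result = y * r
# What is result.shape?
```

(5, 4, 4)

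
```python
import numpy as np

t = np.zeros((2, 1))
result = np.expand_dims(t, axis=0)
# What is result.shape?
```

(1, 2, 1)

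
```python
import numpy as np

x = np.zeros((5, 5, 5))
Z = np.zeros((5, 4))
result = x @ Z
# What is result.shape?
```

(5, 5, 4)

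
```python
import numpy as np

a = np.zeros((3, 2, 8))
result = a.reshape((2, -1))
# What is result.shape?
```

(2, 24)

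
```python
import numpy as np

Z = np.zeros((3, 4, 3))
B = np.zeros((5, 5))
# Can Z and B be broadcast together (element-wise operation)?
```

No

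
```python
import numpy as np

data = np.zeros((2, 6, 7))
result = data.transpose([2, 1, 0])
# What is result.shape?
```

(7, 6, 2)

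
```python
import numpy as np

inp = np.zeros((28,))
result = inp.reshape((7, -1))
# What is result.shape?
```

(7, 4)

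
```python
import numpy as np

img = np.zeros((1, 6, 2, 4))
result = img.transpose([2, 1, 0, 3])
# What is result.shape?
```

(2, 6, 1, 4)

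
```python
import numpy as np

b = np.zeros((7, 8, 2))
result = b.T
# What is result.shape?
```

(2, 8, 7)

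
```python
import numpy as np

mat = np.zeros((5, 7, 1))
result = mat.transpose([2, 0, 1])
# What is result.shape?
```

(1, 5, 7)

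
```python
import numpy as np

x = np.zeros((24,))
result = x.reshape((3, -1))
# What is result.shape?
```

(3, 8)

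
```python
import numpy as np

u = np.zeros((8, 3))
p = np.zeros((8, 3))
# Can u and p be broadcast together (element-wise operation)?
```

Yes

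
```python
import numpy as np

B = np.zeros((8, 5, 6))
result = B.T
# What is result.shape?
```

(6, 5, 8)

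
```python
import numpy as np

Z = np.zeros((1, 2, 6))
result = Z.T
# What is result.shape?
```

(6, 2, 1)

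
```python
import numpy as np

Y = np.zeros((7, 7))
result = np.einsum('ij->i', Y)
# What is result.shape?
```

(7,)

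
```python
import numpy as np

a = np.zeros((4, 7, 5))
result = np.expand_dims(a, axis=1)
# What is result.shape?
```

(4, 1, 7, 5)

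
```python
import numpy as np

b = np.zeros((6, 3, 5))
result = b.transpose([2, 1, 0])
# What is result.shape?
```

(5, 3, 6)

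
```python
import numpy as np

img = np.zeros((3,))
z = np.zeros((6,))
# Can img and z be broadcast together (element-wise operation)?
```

No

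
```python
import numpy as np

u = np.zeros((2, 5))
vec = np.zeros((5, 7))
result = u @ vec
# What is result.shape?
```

(2, 7)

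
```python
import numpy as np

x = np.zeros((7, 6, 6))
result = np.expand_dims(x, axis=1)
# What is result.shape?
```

(7, 1, 6, 6)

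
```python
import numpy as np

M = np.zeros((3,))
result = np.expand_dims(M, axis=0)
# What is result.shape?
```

(1, 3)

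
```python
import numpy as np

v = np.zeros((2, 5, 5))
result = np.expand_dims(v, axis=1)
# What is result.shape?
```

(2, 1, 5, 5)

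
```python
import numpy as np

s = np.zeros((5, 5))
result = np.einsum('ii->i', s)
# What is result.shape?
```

(5,)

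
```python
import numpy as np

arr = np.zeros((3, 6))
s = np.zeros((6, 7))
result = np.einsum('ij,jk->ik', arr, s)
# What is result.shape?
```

(3, 7)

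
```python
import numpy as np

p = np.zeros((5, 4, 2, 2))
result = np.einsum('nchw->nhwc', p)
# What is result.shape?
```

(5, 2, 2, 4)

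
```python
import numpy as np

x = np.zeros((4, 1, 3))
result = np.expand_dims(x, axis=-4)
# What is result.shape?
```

(1, 4, 1, 3)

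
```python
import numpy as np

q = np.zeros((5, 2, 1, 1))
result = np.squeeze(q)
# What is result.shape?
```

(5, 2)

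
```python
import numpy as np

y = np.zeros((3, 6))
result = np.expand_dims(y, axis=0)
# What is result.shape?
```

(1, 3, 6)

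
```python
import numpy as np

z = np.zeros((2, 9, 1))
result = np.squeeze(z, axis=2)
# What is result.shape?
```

(2, 9)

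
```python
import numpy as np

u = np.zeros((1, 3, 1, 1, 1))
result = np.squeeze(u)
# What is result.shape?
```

(3,)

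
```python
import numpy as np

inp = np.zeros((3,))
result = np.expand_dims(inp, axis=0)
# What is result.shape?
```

(1, 3)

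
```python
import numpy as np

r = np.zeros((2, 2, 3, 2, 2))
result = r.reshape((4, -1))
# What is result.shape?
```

(4, 12)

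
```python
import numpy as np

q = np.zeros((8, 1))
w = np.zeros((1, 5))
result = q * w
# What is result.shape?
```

(8, 5)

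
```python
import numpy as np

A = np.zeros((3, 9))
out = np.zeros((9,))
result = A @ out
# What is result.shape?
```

(3,)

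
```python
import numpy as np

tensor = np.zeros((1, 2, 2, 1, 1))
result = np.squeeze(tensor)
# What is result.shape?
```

(2, 2)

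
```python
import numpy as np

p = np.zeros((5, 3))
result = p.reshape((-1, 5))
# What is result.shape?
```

(3, 5)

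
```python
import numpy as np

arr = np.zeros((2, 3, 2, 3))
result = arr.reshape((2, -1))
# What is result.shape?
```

(2, 18)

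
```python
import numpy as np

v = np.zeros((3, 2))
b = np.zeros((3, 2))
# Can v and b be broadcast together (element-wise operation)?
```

Yes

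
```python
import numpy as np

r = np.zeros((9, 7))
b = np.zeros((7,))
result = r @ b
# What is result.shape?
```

(9,)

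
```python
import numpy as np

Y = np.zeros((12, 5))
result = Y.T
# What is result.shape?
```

(5, 12)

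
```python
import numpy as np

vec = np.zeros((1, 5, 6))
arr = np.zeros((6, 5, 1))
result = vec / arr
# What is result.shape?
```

(6, 5, 6)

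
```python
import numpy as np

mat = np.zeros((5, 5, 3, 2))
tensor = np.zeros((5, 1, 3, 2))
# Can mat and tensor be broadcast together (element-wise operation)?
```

Yes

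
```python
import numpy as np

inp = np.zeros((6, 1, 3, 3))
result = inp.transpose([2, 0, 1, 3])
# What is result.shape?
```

(3, 6, 1, 3)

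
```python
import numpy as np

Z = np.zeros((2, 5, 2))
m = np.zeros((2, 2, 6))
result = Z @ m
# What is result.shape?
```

(2, 5, 6)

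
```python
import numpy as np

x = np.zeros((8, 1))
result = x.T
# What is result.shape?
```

(1, 8)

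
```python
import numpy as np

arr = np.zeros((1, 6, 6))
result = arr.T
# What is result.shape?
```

(6, 6, 1)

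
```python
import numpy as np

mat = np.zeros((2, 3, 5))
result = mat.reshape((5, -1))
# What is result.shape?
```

(5, 6)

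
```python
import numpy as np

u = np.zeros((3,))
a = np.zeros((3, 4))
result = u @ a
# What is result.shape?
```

(4,)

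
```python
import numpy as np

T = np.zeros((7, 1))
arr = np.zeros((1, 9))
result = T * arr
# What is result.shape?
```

(7, 9)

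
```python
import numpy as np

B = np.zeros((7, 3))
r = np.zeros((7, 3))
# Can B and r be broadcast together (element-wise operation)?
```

Yes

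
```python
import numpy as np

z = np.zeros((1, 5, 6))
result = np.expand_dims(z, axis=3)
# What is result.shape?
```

(1, 5, 6, 1)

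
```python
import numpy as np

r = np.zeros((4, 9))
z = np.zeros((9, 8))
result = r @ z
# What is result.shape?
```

(4, 8)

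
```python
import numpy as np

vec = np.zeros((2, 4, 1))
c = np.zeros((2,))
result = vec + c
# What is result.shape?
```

(2, 4, 2)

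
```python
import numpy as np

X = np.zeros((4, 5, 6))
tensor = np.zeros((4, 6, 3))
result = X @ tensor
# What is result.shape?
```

(4, 5, 3)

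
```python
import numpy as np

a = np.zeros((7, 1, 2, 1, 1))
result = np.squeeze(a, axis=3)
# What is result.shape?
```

(7, 1, 2, 1)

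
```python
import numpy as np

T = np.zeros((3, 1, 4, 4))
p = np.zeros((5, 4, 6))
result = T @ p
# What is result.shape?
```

(3, 5, 4, 6)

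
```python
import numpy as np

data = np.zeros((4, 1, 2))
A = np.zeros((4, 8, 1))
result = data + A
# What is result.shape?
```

(4, 8, 2)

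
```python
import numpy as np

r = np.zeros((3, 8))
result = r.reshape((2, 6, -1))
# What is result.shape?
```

(2, 6, 2)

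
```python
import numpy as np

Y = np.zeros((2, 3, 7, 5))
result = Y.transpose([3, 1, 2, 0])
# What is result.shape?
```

(5, 3, 7, 2)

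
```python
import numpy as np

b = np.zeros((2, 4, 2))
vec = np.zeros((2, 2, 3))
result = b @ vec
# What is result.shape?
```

(2, 4, 3)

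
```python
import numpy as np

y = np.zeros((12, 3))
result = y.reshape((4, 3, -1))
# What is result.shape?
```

(4, 3, 3)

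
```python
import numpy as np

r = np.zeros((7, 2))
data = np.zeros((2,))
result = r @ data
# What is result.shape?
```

(7,)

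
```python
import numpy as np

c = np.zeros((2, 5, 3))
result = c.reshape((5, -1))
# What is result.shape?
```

(5, 6)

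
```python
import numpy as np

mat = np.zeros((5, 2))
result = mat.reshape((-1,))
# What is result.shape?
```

(10,)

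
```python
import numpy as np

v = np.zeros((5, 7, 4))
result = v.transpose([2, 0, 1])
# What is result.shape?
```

(4, 5, 7)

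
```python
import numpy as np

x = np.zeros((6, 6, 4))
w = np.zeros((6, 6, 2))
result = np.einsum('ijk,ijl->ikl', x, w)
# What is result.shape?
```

(6, 4, 2)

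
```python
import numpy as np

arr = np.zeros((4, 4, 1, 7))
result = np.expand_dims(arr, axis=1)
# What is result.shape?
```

(4, 1, 4, 1, 7)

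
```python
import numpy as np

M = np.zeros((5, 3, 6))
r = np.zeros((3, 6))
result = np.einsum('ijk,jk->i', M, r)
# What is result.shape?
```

(5,)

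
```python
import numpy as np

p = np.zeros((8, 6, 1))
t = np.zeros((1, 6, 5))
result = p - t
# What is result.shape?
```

(8, 6, 5)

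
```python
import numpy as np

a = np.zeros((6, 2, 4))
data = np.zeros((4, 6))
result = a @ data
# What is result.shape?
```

(6, 2, 6)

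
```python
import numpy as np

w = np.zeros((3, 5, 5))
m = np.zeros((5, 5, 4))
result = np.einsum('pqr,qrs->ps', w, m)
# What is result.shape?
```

(3, 4)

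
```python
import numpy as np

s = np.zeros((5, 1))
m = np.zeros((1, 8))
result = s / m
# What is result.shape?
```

(5, 8)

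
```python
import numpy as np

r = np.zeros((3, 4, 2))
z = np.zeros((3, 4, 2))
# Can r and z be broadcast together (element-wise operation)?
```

Yes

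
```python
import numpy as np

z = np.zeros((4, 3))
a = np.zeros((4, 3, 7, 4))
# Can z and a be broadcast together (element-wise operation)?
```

No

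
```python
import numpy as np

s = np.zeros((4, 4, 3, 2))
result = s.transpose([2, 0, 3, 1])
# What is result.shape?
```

(3, 4, 2, 4)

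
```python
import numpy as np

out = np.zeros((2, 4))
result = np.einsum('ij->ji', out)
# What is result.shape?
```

(4, 2)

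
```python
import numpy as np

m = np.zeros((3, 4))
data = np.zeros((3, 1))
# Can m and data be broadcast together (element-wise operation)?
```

Yes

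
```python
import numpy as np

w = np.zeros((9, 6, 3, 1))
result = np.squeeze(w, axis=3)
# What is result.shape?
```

(9, 6, 3)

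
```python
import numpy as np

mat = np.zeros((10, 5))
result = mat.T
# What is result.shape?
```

(5, 10)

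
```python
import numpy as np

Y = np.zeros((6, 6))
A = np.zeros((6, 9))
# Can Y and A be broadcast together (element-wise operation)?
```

No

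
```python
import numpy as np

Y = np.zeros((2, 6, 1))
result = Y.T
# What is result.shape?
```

(1, 6, 2)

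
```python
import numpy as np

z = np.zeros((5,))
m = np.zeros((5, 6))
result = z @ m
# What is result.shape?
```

(6,)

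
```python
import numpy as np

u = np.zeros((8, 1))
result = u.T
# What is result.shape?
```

(1, 8)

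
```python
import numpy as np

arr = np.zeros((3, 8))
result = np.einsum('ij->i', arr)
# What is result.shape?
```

(3,)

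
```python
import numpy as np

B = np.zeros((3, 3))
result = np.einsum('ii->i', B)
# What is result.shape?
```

(3,)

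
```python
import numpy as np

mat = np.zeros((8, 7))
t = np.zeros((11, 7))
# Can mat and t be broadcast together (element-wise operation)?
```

No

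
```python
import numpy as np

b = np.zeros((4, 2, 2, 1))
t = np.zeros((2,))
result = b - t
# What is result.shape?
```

(4, 2, 2, 2)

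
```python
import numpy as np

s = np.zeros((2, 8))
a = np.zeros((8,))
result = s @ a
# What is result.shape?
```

(2,)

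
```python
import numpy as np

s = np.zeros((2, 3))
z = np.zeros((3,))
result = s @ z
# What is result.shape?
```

(2,)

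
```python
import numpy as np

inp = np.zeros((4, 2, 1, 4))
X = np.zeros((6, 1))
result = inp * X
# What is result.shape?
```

(4, 2, 6, 4)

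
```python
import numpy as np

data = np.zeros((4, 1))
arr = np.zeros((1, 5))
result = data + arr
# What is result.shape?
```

(4, 5)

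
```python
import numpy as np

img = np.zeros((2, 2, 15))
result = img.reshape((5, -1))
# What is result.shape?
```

(5, 12)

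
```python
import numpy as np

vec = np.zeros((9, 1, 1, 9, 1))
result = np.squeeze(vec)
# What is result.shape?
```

(9, 9)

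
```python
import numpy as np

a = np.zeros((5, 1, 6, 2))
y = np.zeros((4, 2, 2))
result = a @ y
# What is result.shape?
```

(5, 4, 6, 2)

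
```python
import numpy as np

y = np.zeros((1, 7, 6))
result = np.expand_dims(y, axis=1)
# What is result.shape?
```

(1, 1, 7, 6)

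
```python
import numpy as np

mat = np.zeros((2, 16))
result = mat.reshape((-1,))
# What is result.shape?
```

(32,)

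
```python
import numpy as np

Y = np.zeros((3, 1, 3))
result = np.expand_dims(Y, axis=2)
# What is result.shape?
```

(3, 1, 1, 3)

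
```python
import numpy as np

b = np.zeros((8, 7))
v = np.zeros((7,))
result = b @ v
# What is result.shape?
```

(8,)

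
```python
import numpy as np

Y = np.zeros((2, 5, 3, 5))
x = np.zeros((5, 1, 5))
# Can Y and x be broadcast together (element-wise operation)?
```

Yes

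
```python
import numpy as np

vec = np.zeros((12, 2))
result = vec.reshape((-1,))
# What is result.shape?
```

(24,)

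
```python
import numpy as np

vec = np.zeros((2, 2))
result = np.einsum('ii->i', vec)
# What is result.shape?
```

(2,)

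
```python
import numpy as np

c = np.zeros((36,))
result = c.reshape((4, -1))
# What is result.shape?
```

(4, 9)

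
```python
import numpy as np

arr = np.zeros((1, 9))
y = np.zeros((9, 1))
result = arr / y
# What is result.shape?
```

(9, 9)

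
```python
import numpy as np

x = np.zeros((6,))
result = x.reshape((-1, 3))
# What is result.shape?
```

(2, 3)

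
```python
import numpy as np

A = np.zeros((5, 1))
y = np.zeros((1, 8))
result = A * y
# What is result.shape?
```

(5, 8)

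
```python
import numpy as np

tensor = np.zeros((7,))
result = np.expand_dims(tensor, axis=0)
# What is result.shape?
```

(1, 7)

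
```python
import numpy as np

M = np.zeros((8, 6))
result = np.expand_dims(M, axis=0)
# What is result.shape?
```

(1, 8, 6)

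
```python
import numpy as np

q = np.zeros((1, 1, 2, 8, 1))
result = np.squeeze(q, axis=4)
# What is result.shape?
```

(1, 1, 2, 8)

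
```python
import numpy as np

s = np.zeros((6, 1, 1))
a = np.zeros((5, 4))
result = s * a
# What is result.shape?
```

(6, 5, 4)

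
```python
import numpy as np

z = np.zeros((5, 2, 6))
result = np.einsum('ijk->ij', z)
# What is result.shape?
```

(5, 2)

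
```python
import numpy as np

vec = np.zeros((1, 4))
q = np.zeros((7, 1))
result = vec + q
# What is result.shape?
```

(7, 4)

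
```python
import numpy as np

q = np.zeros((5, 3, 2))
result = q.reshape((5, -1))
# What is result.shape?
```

(5, 6)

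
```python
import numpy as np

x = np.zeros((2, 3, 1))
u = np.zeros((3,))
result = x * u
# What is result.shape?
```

(2, 3, 3)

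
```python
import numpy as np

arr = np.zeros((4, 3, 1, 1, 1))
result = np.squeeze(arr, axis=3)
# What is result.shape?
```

(4, 3, 1, 1)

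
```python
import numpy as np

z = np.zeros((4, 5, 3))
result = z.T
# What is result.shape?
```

(3, 5, 4)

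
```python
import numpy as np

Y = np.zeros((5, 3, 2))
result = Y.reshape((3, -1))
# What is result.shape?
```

(3, 10)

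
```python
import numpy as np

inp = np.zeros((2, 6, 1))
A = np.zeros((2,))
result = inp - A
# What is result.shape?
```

(2, 6, 2)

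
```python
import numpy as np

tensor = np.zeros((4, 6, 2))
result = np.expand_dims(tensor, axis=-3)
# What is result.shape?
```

(4, 1, 6, 2)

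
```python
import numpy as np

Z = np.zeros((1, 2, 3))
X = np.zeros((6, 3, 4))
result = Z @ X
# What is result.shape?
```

(6, 2, 4)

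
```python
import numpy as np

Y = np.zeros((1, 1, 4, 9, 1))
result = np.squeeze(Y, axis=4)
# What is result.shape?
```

(1, 1, 4, 9)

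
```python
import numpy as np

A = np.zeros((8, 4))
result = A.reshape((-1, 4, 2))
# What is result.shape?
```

(4, 4, 2)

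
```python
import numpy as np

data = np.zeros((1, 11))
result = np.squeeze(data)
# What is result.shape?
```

(11,)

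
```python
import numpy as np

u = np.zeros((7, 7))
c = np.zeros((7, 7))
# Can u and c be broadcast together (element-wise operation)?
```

Yes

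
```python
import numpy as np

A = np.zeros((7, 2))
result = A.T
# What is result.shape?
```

(2, 7)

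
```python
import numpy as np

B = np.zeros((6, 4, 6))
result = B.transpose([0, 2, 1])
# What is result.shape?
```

(6, 6, 4)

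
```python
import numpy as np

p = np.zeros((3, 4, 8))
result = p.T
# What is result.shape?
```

(8, 4, 3)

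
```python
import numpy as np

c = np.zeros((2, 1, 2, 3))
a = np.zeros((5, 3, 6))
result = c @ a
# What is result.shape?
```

(2, 5, 2, 6)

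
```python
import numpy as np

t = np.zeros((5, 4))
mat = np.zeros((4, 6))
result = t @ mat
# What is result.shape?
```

(5, 6)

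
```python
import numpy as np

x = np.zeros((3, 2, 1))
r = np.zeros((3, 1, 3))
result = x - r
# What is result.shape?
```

(3, 2, 3)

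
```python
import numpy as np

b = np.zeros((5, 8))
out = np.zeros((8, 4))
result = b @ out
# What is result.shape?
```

(5, 4)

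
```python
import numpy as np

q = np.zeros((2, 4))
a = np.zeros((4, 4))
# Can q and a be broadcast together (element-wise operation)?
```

No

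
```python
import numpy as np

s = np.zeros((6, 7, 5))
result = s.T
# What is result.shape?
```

(5, 7, 6)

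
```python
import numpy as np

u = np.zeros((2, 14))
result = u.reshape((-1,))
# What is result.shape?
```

(28,)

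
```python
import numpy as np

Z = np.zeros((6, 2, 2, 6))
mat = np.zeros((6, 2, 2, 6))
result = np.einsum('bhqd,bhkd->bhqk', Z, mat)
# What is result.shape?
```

(6, 2, 2, 2)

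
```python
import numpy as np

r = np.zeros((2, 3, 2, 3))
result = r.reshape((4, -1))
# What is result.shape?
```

(4, 9)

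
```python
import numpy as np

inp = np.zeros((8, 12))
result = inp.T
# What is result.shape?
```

(12, 8)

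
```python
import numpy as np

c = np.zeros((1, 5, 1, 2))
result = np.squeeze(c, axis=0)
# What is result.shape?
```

(5, 1, 2)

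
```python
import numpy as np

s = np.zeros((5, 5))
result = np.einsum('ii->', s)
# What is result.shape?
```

()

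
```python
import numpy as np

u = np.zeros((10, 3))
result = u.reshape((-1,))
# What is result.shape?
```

(30,)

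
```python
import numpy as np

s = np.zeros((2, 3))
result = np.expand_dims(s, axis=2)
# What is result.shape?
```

(2, 3, 1)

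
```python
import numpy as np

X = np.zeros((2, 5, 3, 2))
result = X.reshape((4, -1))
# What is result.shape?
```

(4, 15)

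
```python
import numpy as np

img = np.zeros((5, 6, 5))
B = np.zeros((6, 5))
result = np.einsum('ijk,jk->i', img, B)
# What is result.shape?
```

(5,)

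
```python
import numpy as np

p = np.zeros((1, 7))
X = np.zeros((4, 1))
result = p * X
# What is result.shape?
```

(4, 7)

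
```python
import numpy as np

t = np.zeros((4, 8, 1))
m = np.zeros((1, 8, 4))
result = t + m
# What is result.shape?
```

(4, 8, 4)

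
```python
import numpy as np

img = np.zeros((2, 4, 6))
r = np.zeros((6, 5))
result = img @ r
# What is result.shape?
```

(2, 4, 5)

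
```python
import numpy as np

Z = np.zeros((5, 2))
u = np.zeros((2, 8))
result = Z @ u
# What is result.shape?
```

(5, 8)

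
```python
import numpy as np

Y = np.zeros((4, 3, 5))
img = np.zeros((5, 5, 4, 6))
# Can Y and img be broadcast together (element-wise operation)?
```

No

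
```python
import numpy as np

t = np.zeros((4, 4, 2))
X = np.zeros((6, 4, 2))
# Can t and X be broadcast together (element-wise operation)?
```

No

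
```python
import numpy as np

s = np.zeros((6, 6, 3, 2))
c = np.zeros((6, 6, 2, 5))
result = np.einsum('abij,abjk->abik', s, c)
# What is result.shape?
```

(6, 6, 3, 5)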